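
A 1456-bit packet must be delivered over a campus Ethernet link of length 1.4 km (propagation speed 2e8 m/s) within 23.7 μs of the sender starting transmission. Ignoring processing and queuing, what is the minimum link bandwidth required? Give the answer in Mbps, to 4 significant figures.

87.19 Mbps

Propagation delay = 1400 / 200000000 = 7 μs.
Transmission budget = 23.7 − 7 = 16.7 μs.
R ≥ L / t_tx = 1456 bits / 1.67e-05 s = 87.19 Mbps.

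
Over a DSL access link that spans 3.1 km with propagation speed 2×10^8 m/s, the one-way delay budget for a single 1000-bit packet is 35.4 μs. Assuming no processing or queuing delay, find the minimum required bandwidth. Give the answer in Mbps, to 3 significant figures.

Propagation delay = 3100 / 200000000 = 15.5 μs.
Transmission budget = 35.4 − 15.5 = 19.9 μs.
R ≥ L / t_tx = 1000 bits / 1.99e-05 s = 50.3 Mbps.

50.3 Mbps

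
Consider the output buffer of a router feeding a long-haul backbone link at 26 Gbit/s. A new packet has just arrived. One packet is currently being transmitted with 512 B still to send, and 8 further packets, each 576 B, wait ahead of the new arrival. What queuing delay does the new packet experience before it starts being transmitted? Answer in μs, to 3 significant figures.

1.58 μs

Each queued packet: L/R = 4608/26000000000 = 0.177231 μs.
8 queued → 1.41785 μs.
Plus remaining 4096 bits of current packet: 0.157538 μs.
Queuing delay = 1.58 μs.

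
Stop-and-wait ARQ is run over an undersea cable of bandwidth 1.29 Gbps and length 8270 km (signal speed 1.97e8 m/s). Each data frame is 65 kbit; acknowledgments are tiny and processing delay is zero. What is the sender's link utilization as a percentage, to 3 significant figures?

0.0600 %

t_tx = L/R = 65000/1290000000 = 5.03876e-05 s.
t_prop = 8270000/197000000 = 0.0419797 s; RTT = 0.0839594 s.
Cycle = t_tx + RTT = 0.0840098 s.
Utilization = t_tx / cycle = 5.03876e-05/0.0840098 = 0.0600 %.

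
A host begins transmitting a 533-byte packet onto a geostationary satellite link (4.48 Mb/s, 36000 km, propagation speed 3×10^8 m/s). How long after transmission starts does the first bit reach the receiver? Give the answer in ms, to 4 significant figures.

120.0 ms

First bit experiences only propagation delay: d/s = 36000000/300000000 = 120.0 ms.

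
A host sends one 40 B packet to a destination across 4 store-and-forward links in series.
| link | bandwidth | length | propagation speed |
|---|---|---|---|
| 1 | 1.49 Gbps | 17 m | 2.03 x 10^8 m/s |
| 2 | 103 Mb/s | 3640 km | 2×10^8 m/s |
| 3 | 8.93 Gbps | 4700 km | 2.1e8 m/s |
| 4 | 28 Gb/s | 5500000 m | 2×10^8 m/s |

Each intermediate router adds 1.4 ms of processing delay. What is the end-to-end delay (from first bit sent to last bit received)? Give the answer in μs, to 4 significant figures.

72280 μs

L = 40 × 8 = 320 bits.
Transmission delays (L/R per hop): 0.214765, 3.1068, 0.0358343, 0.0114286 μs; sum = 3.36882 μs.
Propagation delays (d/s per hop): 0.0837438, 18200, 22381, 27500 μs; sum = 68081 μs.
Processing at 3 router(s): 3 × 1.4 ms = 4200 μs.
End-to-end = 72280 μs.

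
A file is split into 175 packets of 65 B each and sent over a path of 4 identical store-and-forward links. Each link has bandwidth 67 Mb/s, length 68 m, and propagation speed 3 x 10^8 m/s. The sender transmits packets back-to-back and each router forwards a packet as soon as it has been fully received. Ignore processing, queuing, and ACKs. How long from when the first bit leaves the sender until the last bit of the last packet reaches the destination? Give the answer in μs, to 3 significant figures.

1380 μs

Per-hop transmission t_tx = L/R = 520/67000000 = 7.76119 μs.
Per-hop propagation t_prop = 68/300000000 = 0.226667 μs.
Pipeline fill: first packet needs 4·t_tx to clear all hops; remaining 174 packets each add one t_tx.
Total = (4+175-1)·t_tx + 4·t_prop = 178·7.76119 + 4·0.226667 = 1380 μs.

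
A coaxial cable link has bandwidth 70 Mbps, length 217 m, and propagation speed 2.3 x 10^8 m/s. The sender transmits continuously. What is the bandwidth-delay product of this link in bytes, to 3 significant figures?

8.26 bytes

Propagation delay = 217 / 2.3e+08 = 9.43478e-07 s.
BDP = R × t_prop = 70000000 × 9.43478e-07 = 66.0435 bits.
In bytes: 66.0435/8 = 8.26 bytes.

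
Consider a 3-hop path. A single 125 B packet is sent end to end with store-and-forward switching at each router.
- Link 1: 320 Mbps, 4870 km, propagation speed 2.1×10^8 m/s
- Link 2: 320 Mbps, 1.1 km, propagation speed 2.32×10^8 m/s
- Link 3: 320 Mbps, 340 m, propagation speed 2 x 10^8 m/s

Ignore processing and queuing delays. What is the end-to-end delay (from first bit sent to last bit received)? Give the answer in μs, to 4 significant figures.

L = 125 × 8 = 1000 bits.
Transmission delay per hop = L/R = 1000/320000000 = 3.125 μs; 3 hops → 9.375 μs.
Propagation delays (d/s per hop): 23190.5, 4.74138, 1.7 μs; sum = 23196.9 μs.
End-to-end = 23210 μs.

23210 μs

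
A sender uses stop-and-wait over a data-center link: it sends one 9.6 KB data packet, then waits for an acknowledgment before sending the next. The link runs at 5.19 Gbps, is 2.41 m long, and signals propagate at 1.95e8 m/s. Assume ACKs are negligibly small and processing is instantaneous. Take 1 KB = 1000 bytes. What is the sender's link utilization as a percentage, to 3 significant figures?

t_tx = L/R = 76800/5190000000 = 1.47977e-05 s.
t_prop = 2.41/195000000 = 1.2359e-08 s; RTT = 2.47179e-08 s.
Cycle = t_tx + RTT = 1.48224e-05 s.
Utilization = t_tx / cycle = 1.47977e-05/1.48224e-05 = 99.8 %.

99.8 %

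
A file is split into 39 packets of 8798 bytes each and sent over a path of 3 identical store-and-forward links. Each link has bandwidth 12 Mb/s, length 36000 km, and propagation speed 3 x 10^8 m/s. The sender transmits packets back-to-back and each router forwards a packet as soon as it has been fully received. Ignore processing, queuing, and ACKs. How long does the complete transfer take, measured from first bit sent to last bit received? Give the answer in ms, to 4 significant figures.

600.5 ms

Per-hop transmission t_tx = L/R = 70384/12000000 = 5.86533 ms.
Per-hop propagation t_prop = 36000000/300000000 = 120 ms.
Pipeline fill: first packet needs 3·t_tx to clear all hops; remaining 38 packets each add one t_tx.
Total = (3+39-1)·t_tx + 3·t_prop = 41·5.86533 + 3·120 = 600.5 ms.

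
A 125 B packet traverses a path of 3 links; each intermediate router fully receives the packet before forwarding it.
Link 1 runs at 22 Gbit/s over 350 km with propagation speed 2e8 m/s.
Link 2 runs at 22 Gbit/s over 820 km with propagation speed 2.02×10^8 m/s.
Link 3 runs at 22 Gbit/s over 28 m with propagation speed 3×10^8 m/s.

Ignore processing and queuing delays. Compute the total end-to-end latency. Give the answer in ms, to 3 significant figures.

L = 125 × 8 = 1000 bits.
Transmission delay per hop = L/R = 1000/22000000000 = 4.54545e-05 ms; 3 hops → 0.000136364 ms.
Propagation delays (d/s per hop): 1.75, 4.05941, 9.33333e-05 ms; sum = 5.8095 ms.
End-to-end = 5.81 ms.

5.81 ms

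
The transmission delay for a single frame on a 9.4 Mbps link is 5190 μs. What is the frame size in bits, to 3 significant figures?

48800 bits

L = R × t_tx = 9400000 b/s × 0.00519 s = 48786 bits.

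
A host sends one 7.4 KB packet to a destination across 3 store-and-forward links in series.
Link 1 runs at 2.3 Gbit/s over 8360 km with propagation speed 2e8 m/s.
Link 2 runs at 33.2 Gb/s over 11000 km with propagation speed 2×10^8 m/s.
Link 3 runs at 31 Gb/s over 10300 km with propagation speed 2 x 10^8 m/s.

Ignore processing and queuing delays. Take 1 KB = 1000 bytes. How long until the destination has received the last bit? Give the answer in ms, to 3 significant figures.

L = 59200 bits.
Transmission delays (L/R per hop): 0.0257391, 0.00178313, 0.00190968 ms; sum = 0.0294319 ms.
Propagation delays (d/s per hop): 41.8, 55, 51.5 ms; sum = 148.3 ms.
End-to-end = 148 ms.

148 ms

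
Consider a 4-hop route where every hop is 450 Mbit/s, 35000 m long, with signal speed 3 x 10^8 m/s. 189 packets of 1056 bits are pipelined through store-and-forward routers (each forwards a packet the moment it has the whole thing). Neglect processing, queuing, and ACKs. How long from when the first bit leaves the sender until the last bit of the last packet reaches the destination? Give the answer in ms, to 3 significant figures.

0.917 ms

Per-hop transmission t_tx = L/R = 1056/450000000 = 0.00234667 ms.
Per-hop propagation t_prop = 35000/300000000 = 0.116667 ms.
Pipeline fill: first packet needs 4·t_tx to clear all hops; remaining 188 packets each add one t_tx.
Total = (4+189-1)·t_tx + 4·t_prop = 192·0.00234667 + 4·0.116667 = 0.917 ms.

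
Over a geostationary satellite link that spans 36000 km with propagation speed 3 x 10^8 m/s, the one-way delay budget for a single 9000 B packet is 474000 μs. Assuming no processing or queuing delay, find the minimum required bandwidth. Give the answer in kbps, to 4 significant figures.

203.4 kbps

L = 72000 bits.
Propagation delay = 36000000 / 300000000 = 120000 μs.
Transmission budget = 474000 − 120000 = 354000 μs.
R ≥ L / t_tx = 72000 bits / 0.354 s = 203.4 kbps.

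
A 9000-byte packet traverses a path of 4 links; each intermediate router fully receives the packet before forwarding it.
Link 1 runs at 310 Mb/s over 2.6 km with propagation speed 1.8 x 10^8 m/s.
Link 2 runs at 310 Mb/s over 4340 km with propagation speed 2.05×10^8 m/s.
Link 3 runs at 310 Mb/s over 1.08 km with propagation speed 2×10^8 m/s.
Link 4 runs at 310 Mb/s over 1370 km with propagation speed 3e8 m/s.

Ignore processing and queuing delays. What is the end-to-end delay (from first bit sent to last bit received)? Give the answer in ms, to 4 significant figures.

26.69 ms

L = 9000 × 8 = 72000 bits.
Transmission delay per hop = L/R = 72000/310000000 = 0.232258 ms; 4 hops → 0.929032 ms.
Propagation delays (d/s per hop): 0.0144444, 21.1707, 0.0054, 4.56667 ms; sum = 25.7572 ms.
End-to-end = 26.69 ms.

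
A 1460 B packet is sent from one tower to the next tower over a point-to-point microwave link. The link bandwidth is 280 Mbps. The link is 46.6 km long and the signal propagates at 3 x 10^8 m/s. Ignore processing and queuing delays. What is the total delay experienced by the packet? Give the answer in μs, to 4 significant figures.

197.0 μs

L = 1460 × 8 = 11680 bits.
Transmission delay = L/R = 11680 / 280000000 = 41.7143 μs.
Propagation delay = d/s = 46600 m / 300000000 m/s = 155.333 μs.
Total = 197.0 μs.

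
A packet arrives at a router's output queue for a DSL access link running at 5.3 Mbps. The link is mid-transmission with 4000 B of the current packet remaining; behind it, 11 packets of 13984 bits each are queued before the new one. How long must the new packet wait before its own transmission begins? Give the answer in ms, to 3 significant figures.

Each queued packet: L/R = 13984/5300000 = 2.63849 ms.
11 queued → 29.0234 ms.
Plus remaining 32000 bits of current packet: 6.03774 ms.
Queuing delay = 35.1 ms.

35.1 ms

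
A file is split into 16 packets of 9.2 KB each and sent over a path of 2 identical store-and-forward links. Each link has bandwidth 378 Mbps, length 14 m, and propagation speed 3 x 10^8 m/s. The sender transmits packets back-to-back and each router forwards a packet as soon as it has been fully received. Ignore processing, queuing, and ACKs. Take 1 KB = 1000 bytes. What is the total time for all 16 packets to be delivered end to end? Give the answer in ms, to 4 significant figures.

3.310 ms

Per-hop transmission t_tx = L/R = 73600/378000000 = 0.194709 ms.
Per-hop propagation t_prop = 14/300000000 = 4.66667e-05 ms.
Pipeline fill: first packet needs 2·t_tx to clear all hops; remaining 15 packets each add one t_tx.
Total = (2+16-1)·t_tx + 2·t_prop = 17·0.194709 + 2·4.66667e-05 = 3.310 ms.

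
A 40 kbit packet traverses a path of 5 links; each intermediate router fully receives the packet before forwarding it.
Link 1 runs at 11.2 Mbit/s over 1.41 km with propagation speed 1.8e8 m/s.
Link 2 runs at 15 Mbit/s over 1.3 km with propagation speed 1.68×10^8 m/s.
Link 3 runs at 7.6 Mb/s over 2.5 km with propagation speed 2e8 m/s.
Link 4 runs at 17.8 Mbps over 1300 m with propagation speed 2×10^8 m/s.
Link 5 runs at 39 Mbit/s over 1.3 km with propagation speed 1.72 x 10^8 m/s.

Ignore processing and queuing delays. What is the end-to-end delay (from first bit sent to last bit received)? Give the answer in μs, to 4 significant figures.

L = 40000 bits.
Transmission delays (L/R per hop): 3571.43, 2666.67, 5263.16, 2247.19, 1025.64 μs; sum = 14774.1 μs.
Propagation delays (d/s per hop): 7.83333, 7.7381, 12.5, 6.5, 7.55814 μs; sum = 42.1296 μs.
End-to-end = 14820 μs.

14820 μs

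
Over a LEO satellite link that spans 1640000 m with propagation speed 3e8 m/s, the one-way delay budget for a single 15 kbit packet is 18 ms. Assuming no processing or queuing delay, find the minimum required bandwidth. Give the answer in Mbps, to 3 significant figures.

Propagation delay = 1640000 / 300000000 = 5.46667 ms.
Transmission budget = 18 − 5.46667 = 12.5333 ms.
R ≥ L / t_tx = 15000 bits / 0.0125333 s = 1.20 Mbps.

1.20 Mbps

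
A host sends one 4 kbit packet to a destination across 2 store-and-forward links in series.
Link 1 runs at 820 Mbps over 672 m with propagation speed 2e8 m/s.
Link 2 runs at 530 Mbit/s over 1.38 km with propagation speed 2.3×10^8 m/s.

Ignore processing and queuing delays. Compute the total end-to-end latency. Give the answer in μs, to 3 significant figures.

L = 4000 bits.
Transmission delays (L/R per hop): 4.87805, 7.54717 μs; sum = 12.4252 μs.
Propagation delays (d/s per hop): 3.36, 6 μs; sum = 9.36 μs.
End-to-end = 21.8 μs.

21.8 μs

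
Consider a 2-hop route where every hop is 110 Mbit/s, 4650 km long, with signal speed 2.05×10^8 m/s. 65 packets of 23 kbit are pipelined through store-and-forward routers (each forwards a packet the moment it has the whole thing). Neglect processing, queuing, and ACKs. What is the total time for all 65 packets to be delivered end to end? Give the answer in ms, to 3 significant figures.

59.2 ms

Per-hop transmission t_tx = L/R = 23000/110000000 = 0.209091 ms.
Per-hop propagation t_prop = 4650000/2.05e+08 = 22.6829 ms.
Pipeline fill: first packet needs 2·t_tx to clear all hops; remaining 64 packets each add one t_tx.
Total = (2+65-1)·t_tx + 2·t_prop = 66·0.209091 + 2·22.6829 = 59.2 ms.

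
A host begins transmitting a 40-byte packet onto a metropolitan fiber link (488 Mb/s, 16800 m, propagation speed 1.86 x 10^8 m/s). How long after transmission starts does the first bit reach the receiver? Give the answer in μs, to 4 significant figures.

First bit experiences only propagation delay: d/s = 16800/186000000 = 90.32 μs.

90.32 μs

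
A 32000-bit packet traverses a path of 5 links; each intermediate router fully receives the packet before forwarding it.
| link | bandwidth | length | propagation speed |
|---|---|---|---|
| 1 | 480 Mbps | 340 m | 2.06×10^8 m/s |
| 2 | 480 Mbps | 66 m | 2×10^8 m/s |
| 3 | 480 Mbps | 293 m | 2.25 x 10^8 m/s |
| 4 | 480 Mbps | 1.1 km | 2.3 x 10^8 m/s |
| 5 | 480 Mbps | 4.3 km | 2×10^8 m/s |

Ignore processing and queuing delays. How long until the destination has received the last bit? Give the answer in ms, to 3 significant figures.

0.363 ms

Transmission delay per hop = L/R = 32000/480000000 = 0.0666667 ms; 5 hops → 0.333333 ms.
Propagation delays (d/s per hop): 0.00165049, 0.00033, 0.00130222, 0.00478261, 0.0215 ms; sum = 0.0295653 ms.
End-to-end = 0.363 ms.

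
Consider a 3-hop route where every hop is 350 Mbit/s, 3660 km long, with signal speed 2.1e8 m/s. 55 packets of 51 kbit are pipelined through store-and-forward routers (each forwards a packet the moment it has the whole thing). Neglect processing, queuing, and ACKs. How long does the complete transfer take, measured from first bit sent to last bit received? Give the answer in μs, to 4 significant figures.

60590 μs

Per-hop transmission t_tx = L/R = 51000/350000000 = 145.714 μs.
Per-hop propagation t_prop = 3660000/210000000 = 17428.6 μs.
Pipeline fill: first packet needs 3·t_tx to clear all hops; remaining 54 packets each add one t_tx.
Total = (3+55-1)·t_tx + 3·t_prop = 57·145.714 + 3·17428.6 = 60590 μs.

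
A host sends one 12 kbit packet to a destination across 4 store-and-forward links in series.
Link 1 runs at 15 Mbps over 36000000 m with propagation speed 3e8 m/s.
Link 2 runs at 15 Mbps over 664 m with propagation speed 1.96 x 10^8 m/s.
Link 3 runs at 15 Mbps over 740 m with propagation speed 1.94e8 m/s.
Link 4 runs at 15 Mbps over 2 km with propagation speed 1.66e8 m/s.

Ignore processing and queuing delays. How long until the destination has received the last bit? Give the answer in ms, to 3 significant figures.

L = 12000 bits.
Transmission delay per hop = L/R = 12000/15000000 = 0.8 ms; 4 hops → 3.2 ms.
Propagation delays (d/s per hop): 120, 0.00338776, 0.00381443, 0.0120482 ms; sum = 120.019 ms.
End-to-end = 123 ms.

123 ms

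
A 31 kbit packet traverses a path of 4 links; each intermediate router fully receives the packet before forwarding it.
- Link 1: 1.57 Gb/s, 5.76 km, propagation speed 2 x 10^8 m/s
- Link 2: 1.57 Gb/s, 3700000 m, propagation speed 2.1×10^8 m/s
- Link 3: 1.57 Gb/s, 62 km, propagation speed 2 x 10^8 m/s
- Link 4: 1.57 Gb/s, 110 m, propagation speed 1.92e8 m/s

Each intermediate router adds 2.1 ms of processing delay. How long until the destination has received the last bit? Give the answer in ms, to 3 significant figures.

24.3 ms

L = 31000 bits.
Transmission delay per hop = L/R = 31000/1570000000 = 0.0197452 ms; 4 hops → 0.0789809 ms.
Propagation delays (d/s per hop): 0.0288, 17.619, 0.31, 0.000572917 ms; sum = 17.9584 ms.
Processing at 3 router(s): 3 × 2.1 ms = 6.3 ms.
End-to-end = 24.3 ms.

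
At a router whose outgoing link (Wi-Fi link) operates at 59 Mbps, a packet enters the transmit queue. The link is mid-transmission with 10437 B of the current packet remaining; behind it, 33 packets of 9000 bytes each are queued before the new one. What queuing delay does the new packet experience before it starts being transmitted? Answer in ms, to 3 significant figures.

Each queued packet: L/R = 72000/59000000 = 1.22034 ms.
33 queued → 40.2712 ms.
Plus remaining 83496 bits of current packet: 1.41519 ms.
Queuing delay = 41.7 ms.

41.7 ms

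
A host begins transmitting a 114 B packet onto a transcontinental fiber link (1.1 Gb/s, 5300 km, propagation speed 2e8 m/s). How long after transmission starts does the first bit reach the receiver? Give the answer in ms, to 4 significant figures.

First bit experiences only propagation delay: d/s = 5300000/200000000 = 26.50 ms.

26.50 ms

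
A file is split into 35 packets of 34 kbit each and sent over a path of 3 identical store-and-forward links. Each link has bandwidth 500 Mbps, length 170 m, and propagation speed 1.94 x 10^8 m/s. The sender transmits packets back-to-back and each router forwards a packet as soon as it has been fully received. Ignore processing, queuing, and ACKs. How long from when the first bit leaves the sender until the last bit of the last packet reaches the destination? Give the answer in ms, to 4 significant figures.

2.519 ms

Per-hop transmission t_tx = L/R = 34000/500000000 = 0.068 ms.
Per-hop propagation t_prop = 170/194000000 = 0.000876289 ms.
Pipeline fill: first packet needs 3·t_tx to clear all hops; remaining 34 packets each add one t_tx.
Total = (3+35-1)·t_tx + 3·t_prop = 37·0.068 + 3·0.000876289 = 2.519 ms.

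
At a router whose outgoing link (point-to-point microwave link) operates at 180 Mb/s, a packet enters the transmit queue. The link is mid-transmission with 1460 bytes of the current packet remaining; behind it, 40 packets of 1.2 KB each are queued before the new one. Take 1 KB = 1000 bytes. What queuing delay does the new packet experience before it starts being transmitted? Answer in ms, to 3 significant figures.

Each queued packet: L/R = 9600/180000000 = 0.0533333 ms.
40 queued → 2.13333 ms.
Plus remaining 11680 bits of current packet: 0.0648889 ms.
Queuing delay = 2.20 ms.

2.20 ms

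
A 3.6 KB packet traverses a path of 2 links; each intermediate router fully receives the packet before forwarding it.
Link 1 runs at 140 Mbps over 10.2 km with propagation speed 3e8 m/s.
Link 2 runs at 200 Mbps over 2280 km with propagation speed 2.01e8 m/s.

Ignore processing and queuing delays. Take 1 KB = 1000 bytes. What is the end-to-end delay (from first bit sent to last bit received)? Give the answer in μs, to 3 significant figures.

11700 μs

L = 28800 bits.
Transmission delays (L/R per hop): 205.714, 144 μs; sum = 349.714 μs.
Propagation delays (d/s per hop): 34, 11343.3 μs; sum = 11377.3 μs.
End-to-end = 11700 μs.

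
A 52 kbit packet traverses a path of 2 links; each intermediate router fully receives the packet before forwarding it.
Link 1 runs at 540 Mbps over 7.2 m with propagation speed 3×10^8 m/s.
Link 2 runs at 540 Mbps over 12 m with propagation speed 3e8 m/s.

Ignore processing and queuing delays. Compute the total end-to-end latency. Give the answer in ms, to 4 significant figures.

0.1927 ms

L = 52000 bits.
Transmission delay per hop = L/R = 52000/540000000 = 0.0962963 ms; 2 hops → 0.192593 ms.
Propagation delays (d/s per hop): 2.4e-05, 4e-05 ms; sum = 6.4e-05 ms.
End-to-end = 0.1927 ms.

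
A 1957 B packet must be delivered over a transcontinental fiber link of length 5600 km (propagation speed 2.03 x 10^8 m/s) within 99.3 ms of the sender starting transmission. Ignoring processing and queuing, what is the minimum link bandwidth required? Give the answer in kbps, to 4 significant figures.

L = 15656 bits.
Propagation delay = 5600000 / 2.03e+08 = 27.5862 ms.
Transmission budget = 99.3 − 27.5862 = 71.7138 ms.
R ≥ L / t_tx = 15656 bits / 0.0717138 s = 218.3 kbps.

218.3 kbps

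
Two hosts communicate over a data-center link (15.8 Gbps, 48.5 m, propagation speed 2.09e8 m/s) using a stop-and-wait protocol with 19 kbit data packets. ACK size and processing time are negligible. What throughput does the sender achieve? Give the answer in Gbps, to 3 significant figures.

11.4 Gbps

t_tx = L/R = 19000/15800000000 = 1.20253e-06 s.
t_prop = 48.5/209000000 = 2.32057e-07 s; RTT = 4.64115e-07 s.
Cycle = t_tx + RTT = 1.66665e-06 s.
Throughput = L / cycle = 19000 / 1.66665e-06 = 11.4 Gbps.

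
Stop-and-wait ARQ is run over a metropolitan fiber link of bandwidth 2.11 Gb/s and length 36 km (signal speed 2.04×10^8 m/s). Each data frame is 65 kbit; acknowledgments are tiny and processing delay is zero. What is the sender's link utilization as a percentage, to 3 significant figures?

8.03 %

t_tx = L/R = 65000/2.11e+09 = 3.08057e-05 s.
t_prop = 36000/204000000 = 0.000176471 s; RTT = 0.000352941 s.
Cycle = t_tx + RTT = 0.000383747 s.
Utilization = t_tx / cycle = 3.08057e-05/0.000383747 = 8.03 %.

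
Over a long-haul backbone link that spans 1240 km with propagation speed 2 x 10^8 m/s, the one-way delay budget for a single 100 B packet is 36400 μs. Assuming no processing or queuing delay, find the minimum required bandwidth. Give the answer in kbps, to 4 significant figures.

26.49 kbps

L = 800 bits.
Propagation delay = 1240000 / 200000000 = 6200 μs.
Transmission budget = 36400 − 6200 = 30200 μs.
R ≥ L / t_tx = 800 bits / 0.0302 s = 26.49 kbps.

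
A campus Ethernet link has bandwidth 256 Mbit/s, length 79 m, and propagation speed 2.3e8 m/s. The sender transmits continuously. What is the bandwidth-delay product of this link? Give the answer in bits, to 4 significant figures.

Propagation delay = 79 / 2.3e+08 = 3.43478e-07 s.
BDP = R × t_prop = 256000000 × 3.43478e-07 = 87.9304 bits.

87.93 bits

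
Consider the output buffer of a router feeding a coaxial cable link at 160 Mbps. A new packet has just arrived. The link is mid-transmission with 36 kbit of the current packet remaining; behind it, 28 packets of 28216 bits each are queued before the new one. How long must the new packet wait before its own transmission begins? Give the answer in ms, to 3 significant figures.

5.16 ms

Each queued packet: L/R = 28216/160000000 = 0.17635 ms.
28 queued → 4.9378 ms.
Plus remaining 36000 bits of current packet: 0.225 ms.
Queuing delay = 5.16 ms.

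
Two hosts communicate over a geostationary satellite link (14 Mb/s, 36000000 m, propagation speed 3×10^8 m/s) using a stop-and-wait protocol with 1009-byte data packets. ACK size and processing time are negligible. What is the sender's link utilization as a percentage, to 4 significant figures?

t_tx = L/R = 8072/14000000 = 0.000576571 s.
t_prop = 36000000/300000000 = 0.12 s; RTT = 0.24 s.
Cycle = t_tx + RTT = 0.240577 s.
Utilization = t_tx / cycle = 0.000576571/0.240577 = 0.2397 %.

0.2397 %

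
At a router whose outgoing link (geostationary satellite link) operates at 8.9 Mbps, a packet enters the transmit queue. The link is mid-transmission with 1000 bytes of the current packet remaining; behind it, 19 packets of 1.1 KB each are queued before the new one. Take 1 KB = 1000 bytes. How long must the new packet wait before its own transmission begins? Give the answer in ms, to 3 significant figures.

19.7 ms

Each queued packet: L/R = 8800/8900000 = 0.988764 ms.
19 queued → 18.7865 ms.
Plus remaining 8000 bits of current packet: 0.898876 ms.
Queuing delay = 19.7 ms.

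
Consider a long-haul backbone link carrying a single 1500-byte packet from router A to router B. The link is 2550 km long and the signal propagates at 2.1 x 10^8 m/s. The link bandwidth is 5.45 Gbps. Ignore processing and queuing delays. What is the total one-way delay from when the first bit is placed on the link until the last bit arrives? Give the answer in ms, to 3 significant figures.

12.1 ms

L = 1500 × 8 = 12000 bits.
Transmission delay = L/R = 12000 / 5450000000 = 0.00220183 ms.
Propagation delay = d/s = 2550000 m / 210000000 m/s = 12.1429 ms.
Total = 12.1 ms.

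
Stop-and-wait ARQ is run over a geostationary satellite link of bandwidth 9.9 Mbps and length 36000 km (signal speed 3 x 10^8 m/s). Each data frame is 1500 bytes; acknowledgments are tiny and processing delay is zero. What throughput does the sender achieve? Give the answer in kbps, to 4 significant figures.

t_tx = L/R = 12000/9900000 = 0.00121212 s.
t_prop = 36000000/300000000 = 0.12 s; RTT = 0.24 s.
Cycle = t_tx + RTT = 0.241212 s.
Throughput = L / cycle = 12000 / 0.241212 = 49.75 kbps.

49.75 kbps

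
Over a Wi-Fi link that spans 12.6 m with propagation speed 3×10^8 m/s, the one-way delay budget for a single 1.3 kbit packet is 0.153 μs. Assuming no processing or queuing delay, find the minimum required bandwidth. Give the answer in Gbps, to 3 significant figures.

11.7 Gbps

Propagation delay = 12.6 / 300000000 = 0.042 μs.
Transmission budget = 0.153 − 0.042 = 0.111 μs.
R ≥ L / t_tx = 1300 bits / 1.11e-07 s = 11.7 Gbps.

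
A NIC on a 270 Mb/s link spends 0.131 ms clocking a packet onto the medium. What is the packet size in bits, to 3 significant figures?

L = R × t_tx = 270000000 b/s × 0.000131 s = 35370 bits.

35400 bits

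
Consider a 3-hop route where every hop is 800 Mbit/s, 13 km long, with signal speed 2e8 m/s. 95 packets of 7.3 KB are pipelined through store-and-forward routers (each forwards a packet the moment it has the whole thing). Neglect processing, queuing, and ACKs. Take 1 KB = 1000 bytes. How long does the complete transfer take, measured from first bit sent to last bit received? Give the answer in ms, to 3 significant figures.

Per-hop transmission t_tx = L/R = 58400/800000000 = 0.073 ms.
Per-hop propagation t_prop = 13000/200000000 = 0.065 ms.
Pipeline fill: first packet needs 3·t_tx to clear all hops; remaining 94 packets each add one t_tx.
Total = (3+95-1)·t_tx + 3·t_prop = 97·0.073 + 3·0.065 = 7.28 ms.

7.28 ms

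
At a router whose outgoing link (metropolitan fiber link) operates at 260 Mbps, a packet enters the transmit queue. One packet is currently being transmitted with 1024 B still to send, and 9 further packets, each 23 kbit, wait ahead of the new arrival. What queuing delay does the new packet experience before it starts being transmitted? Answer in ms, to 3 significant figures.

0.828 ms

Each queued packet: L/R = 23000/260000000 = 0.0884615 ms.
9 queued → 0.796154 ms.
Plus remaining 8192 bits of current packet: 0.0315077 ms.
Queuing delay = 0.828 ms.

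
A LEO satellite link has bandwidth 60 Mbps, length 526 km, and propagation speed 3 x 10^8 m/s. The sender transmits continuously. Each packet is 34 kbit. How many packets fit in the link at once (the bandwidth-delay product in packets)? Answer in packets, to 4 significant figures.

3.094 packets

Propagation delay = 526000 / 300000000 = 0.00175333 s.
BDP = R × t_prop = 60000000 × 0.00175333 = 105200 bits.
In packets of 34000 bits: 3.094 packets.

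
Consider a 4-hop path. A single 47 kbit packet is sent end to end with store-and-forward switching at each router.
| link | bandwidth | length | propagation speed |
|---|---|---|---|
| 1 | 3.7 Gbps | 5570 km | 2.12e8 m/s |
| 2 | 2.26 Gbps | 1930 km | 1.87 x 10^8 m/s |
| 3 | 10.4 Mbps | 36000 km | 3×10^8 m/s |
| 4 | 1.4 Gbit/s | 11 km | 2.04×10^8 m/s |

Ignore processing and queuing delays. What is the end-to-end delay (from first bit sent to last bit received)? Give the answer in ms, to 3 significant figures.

161 ms

L = 47000 bits.
Transmission delays (L/R per hop): 0.0127027, 0.0207965, 4.51923, 0.0335714 ms; sum = 4.5863 ms.
Propagation delays (d/s per hop): 26.2736, 10.3209, 120, 0.0539216 ms; sum = 156.648 ms.
End-to-end = 161 ms.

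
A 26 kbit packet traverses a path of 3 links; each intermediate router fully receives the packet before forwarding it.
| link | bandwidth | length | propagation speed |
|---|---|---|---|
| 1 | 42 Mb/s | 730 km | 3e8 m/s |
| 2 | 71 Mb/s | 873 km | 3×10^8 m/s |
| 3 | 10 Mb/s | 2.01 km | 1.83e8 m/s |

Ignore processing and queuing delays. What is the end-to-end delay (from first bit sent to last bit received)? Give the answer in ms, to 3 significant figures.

L = 26000 bits.
Transmission delays (L/R per hop): 0.619048, 0.366197, 2.6 ms; sum = 3.58524 ms.
Propagation delays (d/s per hop): 2.43333, 2.91, 0.0109836 ms; sum = 5.35432 ms.
End-to-end = 8.94 ms.

8.94 ms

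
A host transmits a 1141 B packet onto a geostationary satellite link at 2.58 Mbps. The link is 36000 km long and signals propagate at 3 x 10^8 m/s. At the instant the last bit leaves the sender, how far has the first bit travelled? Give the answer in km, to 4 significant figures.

t_tx = L/R = 9128/2580000 = 0.00353798 s.
Distance = s × t_tx = 300000000 × 0.00353798 = 1061 km.

1061 km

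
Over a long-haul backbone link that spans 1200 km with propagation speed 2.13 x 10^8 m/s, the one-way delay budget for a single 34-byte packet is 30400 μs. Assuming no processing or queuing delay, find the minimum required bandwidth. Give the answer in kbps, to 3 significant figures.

11.0 kbps

L = 272 bits.
Propagation delay = 1200000 / 213000000 = 5633.8 μs.
Transmission budget = 30400 − 5633.8 = 24766.2 μs.
R ≥ L / t_tx = 272 bits / 0.0247662 s = 11.0 kbps.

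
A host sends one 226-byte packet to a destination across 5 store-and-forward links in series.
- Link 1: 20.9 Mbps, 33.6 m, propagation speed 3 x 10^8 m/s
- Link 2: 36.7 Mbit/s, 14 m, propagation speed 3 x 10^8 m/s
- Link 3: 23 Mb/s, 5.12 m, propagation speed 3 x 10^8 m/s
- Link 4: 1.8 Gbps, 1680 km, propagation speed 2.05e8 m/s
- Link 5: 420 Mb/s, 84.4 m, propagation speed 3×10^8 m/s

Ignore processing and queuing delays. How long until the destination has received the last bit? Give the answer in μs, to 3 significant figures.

L = 226 × 8 = 1808 bits.
Transmission delays (L/R per hop): 86.5072, 49.2643, 78.6087, 1.00444, 4.30476 μs; sum = 219.689 μs.
Propagation delays (d/s per hop): 0.112, 0.0466667, 0.0170667, 8195.12, 0.281333 μs; sum = 8195.58 μs.
End-to-end = 8420 μs.

8420 μs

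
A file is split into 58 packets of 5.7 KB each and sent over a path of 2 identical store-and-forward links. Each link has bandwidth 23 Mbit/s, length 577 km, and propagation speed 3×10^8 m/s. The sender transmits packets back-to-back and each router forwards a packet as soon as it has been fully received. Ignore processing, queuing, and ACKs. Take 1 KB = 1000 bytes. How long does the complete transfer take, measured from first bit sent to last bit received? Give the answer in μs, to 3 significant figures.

Per-hop transmission t_tx = L/R = 45600/23000000 = 1982.61 μs.
Per-hop propagation t_prop = 577000/300000000 = 1923.33 μs.
Pipeline fill: first packet needs 2·t_tx to clear all hops; remaining 57 packets each add one t_tx.
Total = (2+58-1)·t_tx + 2·t_prop = 59·1982.61 + 2·1923.33 = 121000 μs.

121000 μs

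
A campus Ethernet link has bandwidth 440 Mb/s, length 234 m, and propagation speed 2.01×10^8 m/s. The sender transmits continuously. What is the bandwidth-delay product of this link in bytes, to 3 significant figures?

Propagation delay = 234 / 2.01e+08 = 1.16418e-06 s.
BDP = R × t_prop = 440000000 × 1.16418e-06 = 512.239 bits.
In bytes: 512.239/8 = 64.0 bytes.

64.0 bytes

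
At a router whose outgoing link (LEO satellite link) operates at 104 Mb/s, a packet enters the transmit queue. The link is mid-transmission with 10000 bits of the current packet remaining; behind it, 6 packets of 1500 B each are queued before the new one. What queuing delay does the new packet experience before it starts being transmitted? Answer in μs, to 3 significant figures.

788 μs

Each queued packet: L/R = 12000/104000000 = 115.385 μs.
6 queued → 692.308 μs.
Plus remaining 10000 bits of current packet: 96.1538 μs.
Queuing delay = 788 μs.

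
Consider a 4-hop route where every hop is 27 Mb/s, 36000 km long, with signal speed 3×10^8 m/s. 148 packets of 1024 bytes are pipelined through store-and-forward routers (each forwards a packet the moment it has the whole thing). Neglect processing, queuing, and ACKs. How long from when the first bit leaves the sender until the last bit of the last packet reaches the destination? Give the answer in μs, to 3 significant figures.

526000 μs

Per-hop transmission t_tx = L/R = 8192/27000000 = 303.407 μs.
Per-hop propagation t_prop = 36000000/300000000 = 120000 μs.
Pipeline fill: first packet needs 4·t_tx to clear all hops; remaining 147 packets each add one t_tx.
Total = (4+148-1)·t_tx + 4·t_prop = 151·303.407 + 4·120000 = 526000 μs.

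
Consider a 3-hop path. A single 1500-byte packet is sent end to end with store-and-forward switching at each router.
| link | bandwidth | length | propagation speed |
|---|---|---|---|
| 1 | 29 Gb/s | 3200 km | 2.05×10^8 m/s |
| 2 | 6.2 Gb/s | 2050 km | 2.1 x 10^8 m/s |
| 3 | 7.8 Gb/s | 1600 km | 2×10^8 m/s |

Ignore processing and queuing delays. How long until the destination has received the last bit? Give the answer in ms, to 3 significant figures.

33.4 ms

L = 1500 × 8 = 12000 bits.
Transmission delays (L/R per hop): 0.000413793, 0.00193548, 0.00153846 ms; sum = 0.00388774 ms.
Propagation delays (d/s per hop): 15.6098, 9.7619, 8 ms; sum = 33.3717 ms.
End-to-end = 33.4 ms.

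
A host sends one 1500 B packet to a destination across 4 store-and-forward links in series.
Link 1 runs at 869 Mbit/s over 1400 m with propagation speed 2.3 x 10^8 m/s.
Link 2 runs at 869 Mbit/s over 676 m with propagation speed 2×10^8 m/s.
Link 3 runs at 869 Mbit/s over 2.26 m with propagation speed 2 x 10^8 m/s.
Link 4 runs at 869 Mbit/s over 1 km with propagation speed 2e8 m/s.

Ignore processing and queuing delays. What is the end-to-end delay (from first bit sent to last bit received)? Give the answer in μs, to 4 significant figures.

L = 1500 × 8 = 12000 bits.
Transmission delay per hop = L/R = 12000/869000000 = 13.809 μs; 4 hops → 55.2359 μs.
Propagation delays (d/s per hop): 6.08696, 3.38, 0.0113, 5 μs; sum = 14.4783 μs.
End-to-end = 69.71 μs.

69.71 μs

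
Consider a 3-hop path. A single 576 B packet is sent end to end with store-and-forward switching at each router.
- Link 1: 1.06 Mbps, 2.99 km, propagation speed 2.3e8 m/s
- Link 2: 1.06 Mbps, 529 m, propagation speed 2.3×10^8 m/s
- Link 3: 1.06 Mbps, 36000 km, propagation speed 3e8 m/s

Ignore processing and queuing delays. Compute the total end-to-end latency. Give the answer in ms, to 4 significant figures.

L = 576 × 8 = 4608 bits.
Transmission delay per hop = L/R = 4608/1060000 = 4.34717 ms; 3 hops → 13.0415 ms.
Propagation delays (d/s per hop): 0.013, 0.0023, 120 ms; sum = 120.015 ms.
End-to-end = 133.1 ms.

133.1 ms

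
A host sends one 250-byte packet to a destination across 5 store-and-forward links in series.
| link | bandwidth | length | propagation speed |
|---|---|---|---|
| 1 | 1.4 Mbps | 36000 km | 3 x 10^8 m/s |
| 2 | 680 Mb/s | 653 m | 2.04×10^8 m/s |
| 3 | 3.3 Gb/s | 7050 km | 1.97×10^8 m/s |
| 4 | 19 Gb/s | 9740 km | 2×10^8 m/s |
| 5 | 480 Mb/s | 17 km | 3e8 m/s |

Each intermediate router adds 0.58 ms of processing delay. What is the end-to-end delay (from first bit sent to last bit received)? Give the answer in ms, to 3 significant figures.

208 ms

L = 250 × 8 = 2000 bits.
Transmission delays (L/R per hop): 1.42857, 0.00294118, 0.000606061, 0.000105263, 0.00416667 ms; sum = 1.43639 ms.
Propagation delays (d/s per hop): 120, 0.00320098, 35.7868, 48.7, 0.0566667 ms; sum = 204.547 ms.
Processing at 4 router(s): 4 × 0.58 ms = 2.32 ms.
End-to-end = 208 ms.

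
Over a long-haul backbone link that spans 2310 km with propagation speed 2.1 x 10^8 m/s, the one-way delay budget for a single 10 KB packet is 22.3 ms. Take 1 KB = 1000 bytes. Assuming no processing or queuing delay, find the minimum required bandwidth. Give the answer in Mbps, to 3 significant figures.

7.08 Mbps

L = 80000 bits.
Propagation delay = 2310000 / 210000000 = 11 ms.
Transmission budget = 22.3 − 11 = 11.3 ms.
R ≥ L / t_tx = 80000 bits / 0.0113 s = 7.08 Mbps.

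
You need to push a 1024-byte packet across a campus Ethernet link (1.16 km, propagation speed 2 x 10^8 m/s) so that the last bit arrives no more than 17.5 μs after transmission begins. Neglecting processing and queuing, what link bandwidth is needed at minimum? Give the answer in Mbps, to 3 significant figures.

700 Mbps

L = 8192 bits.
Propagation delay = 1160 / 200000000 = 5.8 μs.
Transmission budget = 17.5 − 5.8 = 11.7 μs.
R ≥ L / t_tx = 8192 bits / 1.17e-05 s = 700 Mbps.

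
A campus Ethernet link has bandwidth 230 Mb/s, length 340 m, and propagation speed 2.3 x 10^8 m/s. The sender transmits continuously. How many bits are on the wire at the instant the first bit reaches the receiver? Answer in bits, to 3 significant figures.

340 bits

Propagation delay = 340 / 2.3e+08 = 1.47826e-06 s.
BDP = R × t_prop = 230000000 × 1.47826e-06 = 340 bits.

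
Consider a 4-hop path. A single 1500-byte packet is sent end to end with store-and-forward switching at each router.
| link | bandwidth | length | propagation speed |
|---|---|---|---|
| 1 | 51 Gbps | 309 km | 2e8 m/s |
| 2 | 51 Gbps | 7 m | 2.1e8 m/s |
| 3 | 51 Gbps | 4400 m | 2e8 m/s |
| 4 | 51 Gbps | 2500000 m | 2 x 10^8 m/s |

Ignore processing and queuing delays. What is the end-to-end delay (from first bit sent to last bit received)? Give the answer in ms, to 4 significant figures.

L = 1500 × 8 = 12000 bits.
Transmission delay per hop = L/R = 12000/51000000000 = 0.000235294 ms; 4 hops → 0.000941176 ms.
Propagation delays (d/s per hop): 1.545, 3.33333e-05, 0.022, 12.5 ms; sum = 14.067 ms.
End-to-end = 14.07 ms.

14.07 ms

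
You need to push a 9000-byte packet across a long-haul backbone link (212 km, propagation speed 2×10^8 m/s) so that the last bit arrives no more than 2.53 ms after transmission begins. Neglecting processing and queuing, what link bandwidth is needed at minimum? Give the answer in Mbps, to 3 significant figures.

L = 72000 bits.
Propagation delay = 212000 / 200000000 = 1.06 ms.
Transmission budget = 2.53 − 1.06 = 1.47 ms.
R ≥ L / t_tx = 72000 bits / 0.00147 s = 49.0 Mbps.

49.0 Mbps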